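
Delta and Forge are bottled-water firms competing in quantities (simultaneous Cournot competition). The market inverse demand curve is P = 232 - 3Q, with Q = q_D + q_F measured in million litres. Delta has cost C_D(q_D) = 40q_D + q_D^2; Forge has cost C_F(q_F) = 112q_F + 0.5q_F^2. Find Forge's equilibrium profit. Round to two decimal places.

Delta's profit: π_D = (232 - 3Q)q_D - (40q_D + q_D²). Setting ∂π_D/∂q_D = 0: 192 - 8q_D - 3(q_F) = 0.
Forge's first-order condition: 120 - 7q_F - 3(q_D) = 0.
Rearranging gives the reaction functions q_D = (192 - 3q_F)/8 and q_F = (120 - 3q_D)/7.
Substituting one into the other gives q_D = 984/47 and q_F = 384/47.
Price P = 232 - 3·(1368/47) = 144.6809.
Forge's profit: 144.6809·(384/47) - 112·(384/47) - (1/2)(384/47)² = 233.6333.

233.63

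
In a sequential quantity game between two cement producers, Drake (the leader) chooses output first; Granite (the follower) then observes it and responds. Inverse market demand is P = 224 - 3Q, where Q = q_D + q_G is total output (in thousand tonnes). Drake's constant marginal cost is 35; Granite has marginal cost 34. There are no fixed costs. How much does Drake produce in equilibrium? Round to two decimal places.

31.33

The follower Granite best-responds to any q_D: π_G = (224 - 3Q)q_G - 34q_G.
Follower FOC: 190 - 3q_D - 6q_G = 0, so q_G(q_D) = (190 - 3q_D)/6.
Drake substitutes q_G(q_D) into its own profit: π_D = q_D(224 - 3q_D - (190 - 3q_D)/2) - 35q_D = (129 - (3/2)q_D)q_D - 35q_D.
Maximising: ∂π_D/∂q_D = 94 - 3q_D = 0, giving q_D = 94/3.
Then q_G = (190 - 3·(94/3))/6 = 16.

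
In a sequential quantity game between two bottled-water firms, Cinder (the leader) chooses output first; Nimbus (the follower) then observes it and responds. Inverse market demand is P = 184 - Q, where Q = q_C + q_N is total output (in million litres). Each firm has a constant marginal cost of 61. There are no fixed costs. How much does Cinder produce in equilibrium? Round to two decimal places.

61.50

The follower Nimbus best-responds to any q_C: π_N = (184 - Q)q_N - 61q_N.
Follower FOC: 123 - q_C - 2q_N = 0, so q_N(q_C) = (123 - q_C)/2.
Cinder substitutes q_N(q_C) into its own profit: π_C = q_C(184 - q_C - (123 - q_C)/2) - 61q_C = (245/2 - (1/2)q_C)q_C - 61q_C.
Leader FOC: 123/2 - q_C = 0, so q_C = 123/2.
Then q_N = (123 - 123/2)/2 = 123/4.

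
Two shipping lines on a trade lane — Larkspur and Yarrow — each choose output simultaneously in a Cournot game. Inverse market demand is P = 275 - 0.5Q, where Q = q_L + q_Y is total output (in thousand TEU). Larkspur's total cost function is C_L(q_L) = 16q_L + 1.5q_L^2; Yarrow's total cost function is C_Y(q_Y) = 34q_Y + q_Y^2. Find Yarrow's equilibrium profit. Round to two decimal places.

7566.03

Larkspur's profit: π_L = (275 - 0.5Q)q_L - (16q_L + (3/2)q_L²). Setting ∂π_L/∂q_L = 0: 259 - 4q_L - (1/2)(q_Y) = 0.
Yarrow's profit: π_Y = (275 - 0.5Q)q_Y - (34q_Y + q_Y²). Setting ∂π_Y/∂q_Y = 0: 241 - 3q_Y - (1/2)(q_L) = 0.
So q_L = (259 - (1/2)q_Y)/4 and q_Y = (241 - (1/2)q_L)/3.
Substituting one into the other gives q_L = 55.8723 and q_Y = 71.0213.
Price P = 275 - (1/2)·126.8936 = 211.5532.
Yarrow's profit: 211.5532·71.0213 - 34·71.0213 - 71.0213² = 7566.0326.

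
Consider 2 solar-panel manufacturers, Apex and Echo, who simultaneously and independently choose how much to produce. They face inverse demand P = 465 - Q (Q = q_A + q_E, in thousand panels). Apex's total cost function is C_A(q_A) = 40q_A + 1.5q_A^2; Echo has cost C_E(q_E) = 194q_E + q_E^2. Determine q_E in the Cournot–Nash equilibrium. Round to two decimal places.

48.95

Apex's profit: π_A = (465 - Q)q_A - (40q_A + (3/2)q_A²). Setting ∂π_A/∂q_A = 0: 425 - 5q_A - (q_E) = 0.
Echo's first-order condition: 271 - 4q_E - (q_A) = 0.
Rearranging gives the reaction functions q_A = (425 - q_E)/5 and q_E = (271 - q_A)/4.
Solving the pair: q_A = 1429/19, q_E = 930/19.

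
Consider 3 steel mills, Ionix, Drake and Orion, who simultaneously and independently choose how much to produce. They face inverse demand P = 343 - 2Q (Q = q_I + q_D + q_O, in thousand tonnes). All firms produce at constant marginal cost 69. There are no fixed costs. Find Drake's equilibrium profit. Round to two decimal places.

2346.13

Each firm earns π_i = (343 - 2Q)q_i - 69q_i.
First-order condition (treating rivals' output as given): 274 - 4q_i - 2·Σ_{j≠i} q_j = 0.
With identical firms every q_j equals q_i, so Σ_{j≠i} q_j = 2q_i and 274 = 8q_i, giving q_i = 137/4.
Price P = 343 - 2·(411/4) = 275/2.
Drake's profit: (275/2 - 69)·(137/4) = 2346.1250.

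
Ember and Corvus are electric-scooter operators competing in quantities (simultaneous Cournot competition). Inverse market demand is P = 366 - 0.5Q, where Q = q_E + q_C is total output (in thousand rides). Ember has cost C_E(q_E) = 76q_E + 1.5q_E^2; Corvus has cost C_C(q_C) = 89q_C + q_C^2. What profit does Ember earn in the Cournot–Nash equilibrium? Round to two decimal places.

7751.45

Ember's profit: π_E = (366 - 0.5Q)q_E - (76q_E + (3/2)q_E²). Setting ∂π_E/∂q_E = 0: 290 - 4q_E - (1/2)(q_C) = 0.
Corvus's first-order condition: 277 - 3q_C - (1/2)(q_E) = 0.
Best responses: q_E = (290 - (1/2)q_C)/4, q_C = (277 - (1/2)q_E)/3.
Solving the pair: q_E = 62.2553, q_C = 81.9574.
Price P = 366 - (1/2)·144.2128 = 293.8936.
Ember's profit: 293.8936·62.2553 - 76·62.2553 - (3/2)·62.2553² = 7751.4495.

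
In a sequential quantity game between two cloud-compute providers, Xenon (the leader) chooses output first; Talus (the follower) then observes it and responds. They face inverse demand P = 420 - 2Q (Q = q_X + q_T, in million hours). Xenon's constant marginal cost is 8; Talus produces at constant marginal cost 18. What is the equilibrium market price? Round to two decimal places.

Solve by backward induction. Given q_X, the follower Talus maximises π_T = (420 - 2q_X - 2q_T)q_T - 18q_T.
Setting the follower's marginal profit to zero, 402 - 2q_X - 4q_T = 0, i.e. q_T = (402 - 2q_X)/4.
The leader anticipates this reaction. Substituting into P = 420 - 2Q gives P = 219 - q_X, so π_X = (219 - q_X)q_X - 8q_X.
Maximising: ∂π_X/∂q_X = 211 - 2q_X = 0, giving q_X = 211/2.
Then q_T = (402 - 2·(211/2))/4 = 191/4.
Total output Q = 613/4, so price P = 420 - 2·(613/4) = 227/2.

113.50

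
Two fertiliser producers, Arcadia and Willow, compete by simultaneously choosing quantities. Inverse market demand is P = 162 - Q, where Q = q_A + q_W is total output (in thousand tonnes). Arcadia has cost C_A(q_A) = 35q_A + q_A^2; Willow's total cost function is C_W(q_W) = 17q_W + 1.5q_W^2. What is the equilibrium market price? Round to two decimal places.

112.37

Arcadia's profit: π_A = (162 - Q)q_A - (35q_A + q_A²). Setting ∂π_A/∂q_A = 0: 127 - 4q_A - (q_W) = 0.
Willow's profit: π_W = (162 - Q)q_W - (17q_W + (3/2)q_W²). Setting ∂π_W/∂q_W = 0: 145 - 5q_W - (q_A) = 0.
Rearranging gives the reaction functions q_A = (127 - q_W)/4 and q_W = (145 - q_A)/5.
Substituting one into the other gives q_A = 490/19 and q_W = 453/19.
Total output Q = 943/19, so price P = 162 - 943/19 = 112.3684.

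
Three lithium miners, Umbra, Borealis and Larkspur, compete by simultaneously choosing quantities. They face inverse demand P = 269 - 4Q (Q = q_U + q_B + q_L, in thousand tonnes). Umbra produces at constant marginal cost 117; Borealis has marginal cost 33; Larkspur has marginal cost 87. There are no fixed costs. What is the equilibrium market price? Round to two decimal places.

126.50

Umbra's profit: π_U = (269 - 4Q)q_U - (117q_U). Setting ∂π_U/∂q_U = 0: 152 - 8q_U - 4(q_B + q_L) = 0.
Borealis's first-order condition: 236 - 8q_B - 4(q_U + q_L) = 0.
Larkspur's profit: π_L = (269 - 4Q)q_L - (87q_L). Setting ∂π_L/∂q_L = 0: 182 - 8q_L - 4(q_U + q_B) = 0.
Summing all 3 equations gives 570 − 16Q = 0, hence Q = 285/8.
Back-substituting: q_U = (152 − 285/2)/4 = 19/8, q_B = (236 − 285/2)/4 = 187/8, q_L = (182 − 285/2)/4 = 79/8.
Total output Q = 285/8, so price P = 269 - 4·(285/8) = 253/2.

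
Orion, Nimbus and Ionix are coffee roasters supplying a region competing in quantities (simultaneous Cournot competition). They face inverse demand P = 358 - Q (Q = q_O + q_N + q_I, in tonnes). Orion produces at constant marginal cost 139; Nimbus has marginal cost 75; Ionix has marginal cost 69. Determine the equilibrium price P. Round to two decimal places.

160.25

Orion's profit: π_O = (358 - Q)q_O - (139q_O). Setting ∂π_O/∂q_O = 0: 219 - 2q_O - (q_N + q_I) = 0.
Nimbus's profit: π_N = (358 - Q)q_N - (75q_N). Setting ∂π_N/∂q_N = 0: 283 - 2q_N - (q_O + q_I) = 0.
Ionix's profit: π_I = (358 - Q)q_I - (69q_I). Setting ∂π_I/∂q_I = 0: 289 - 2q_I - (q_O + q_N) = 0.
Adding the 3 first-order conditions: 791 − 4Q = 0, so Q = 791/4.
Back-substituting: q_O = (219 − 791/4) = 85/4, q_N = (283 − 791/4) = 341/4, q_I = (289 − 791/4) = 365/4.
Total output Q = 791/4, so price P = 358 - 791/4 = 641/4.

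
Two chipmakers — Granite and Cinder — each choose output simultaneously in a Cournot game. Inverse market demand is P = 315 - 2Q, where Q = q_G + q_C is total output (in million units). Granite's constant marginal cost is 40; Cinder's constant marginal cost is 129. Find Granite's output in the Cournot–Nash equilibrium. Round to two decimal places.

Granite's profit: π_G = (315 - 2Q)q_G - (40q_G). Setting ∂π_G/∂q_G = 0: 275 - 4q_G - 2(q_C) = 0.
Cinder's profit: π_C = (315 - 2Q)q_C - (129q_C). Setting ∂π_C/∂q_C = 0: 186 - 4q_C - 2(q_G) = 0.
Best responses: q_G = (275 - 2q_C)/4, q_C = (186 - 2q_G)/4.
Substituting one into the other gives q_G = 182/3 and q_C = 97/6.

60.67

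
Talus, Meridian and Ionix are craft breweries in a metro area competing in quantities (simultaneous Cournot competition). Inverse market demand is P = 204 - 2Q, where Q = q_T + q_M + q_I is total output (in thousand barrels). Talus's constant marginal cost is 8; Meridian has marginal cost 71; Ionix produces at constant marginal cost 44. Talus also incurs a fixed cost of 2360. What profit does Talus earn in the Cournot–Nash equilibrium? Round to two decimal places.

Talus's profit: π_T = (204 - 2Q)q_T - (8q_T). Setting ∂π_T/∂q_T = 0: 196 - 4q_T - 2(q_M + q_I) = 0.
Meridian's first-order condition: 133 - 4q_M - 2(q_T + q_I) = 0.
Ionix's first-order condition: 160 - 4q_I - 2(q_T + q_M) = 0.
Adding the 3 first-order conditions: 489 − 8Q = 0, so Q = 489/8.
Back-substituting: q_T = (196 − 489/4)/2 = 295/8, q_M = (133 − 489/4)/2 = 43/8, q_I = (160 − 489/4)/2 = 151/8.
Price P = 204 - 2·(489/8) = 327/4.
Talus's profit: (327/4 - 8)·(295/8) - 2360 = 359.5313.

359.53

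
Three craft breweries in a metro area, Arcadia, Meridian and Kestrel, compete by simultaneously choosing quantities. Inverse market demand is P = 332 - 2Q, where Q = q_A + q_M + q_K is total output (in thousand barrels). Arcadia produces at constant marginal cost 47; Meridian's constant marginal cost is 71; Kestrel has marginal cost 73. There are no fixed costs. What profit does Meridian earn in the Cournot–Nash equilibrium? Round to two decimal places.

1785.03

Arcadia's profit: π_A = (332 - 2Q)q_A - (47q_A). Setting ∂π_A/∂q_A = 0: 285 - 4q_A - 2(q_M + q_K) = 0.
Meridian's first-order condition: 261 - 4q_M - 2(q_A + q_K) = 0.
Kestrel's first-order condition: 259 - 4q_K - 2(q_A + q_M) = 0.
Summing all 3 equations gives 805 − 8Q = 0, hence Q = 805/8.
Back-substituting: q_A = (285 − 805/4)/2 = 335/8, q_M = (261 − 805/4)/2 = 239/8, q_K = (259 − 805/4)/2 = 231/8.
Price P = 332 - 2·(805/8) = 523/4.
Meridian's profit: (523/4 - 71)·(239/8) = 1785.0313.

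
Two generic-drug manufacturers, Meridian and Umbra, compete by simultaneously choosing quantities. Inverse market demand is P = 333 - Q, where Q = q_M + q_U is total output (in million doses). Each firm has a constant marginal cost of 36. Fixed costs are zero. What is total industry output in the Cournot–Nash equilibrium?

198

A representative firm's profit is π_i = q_i(333 - Q) - 36q_i.
First-order condition (treating rivals' output as given): 297 - 2q_i - q_j = 0.
With identical firms every q_j equals q_i, so q_j = q_i and 297 = 3q_i, giving q_i = 99.
Total output Q = 99 + 99 = 198.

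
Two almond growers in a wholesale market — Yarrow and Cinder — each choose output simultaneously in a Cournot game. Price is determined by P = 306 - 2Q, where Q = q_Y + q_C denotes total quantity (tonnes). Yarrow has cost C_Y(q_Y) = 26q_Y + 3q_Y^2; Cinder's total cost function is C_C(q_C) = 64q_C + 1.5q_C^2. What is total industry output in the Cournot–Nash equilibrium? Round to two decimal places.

50.55

Yarrow's profit: π_Y = (306 - 2Q)q_Y - (26q_Y + 3q_Y²). Setting ∂π_Y/∂q_Y = 0: 280 - 10q_Y - 2(q_C) = 0.
Cinder's first-order condition: 242 - 7q_C - 2(q_Y) = 0.
Best responses: q_Y = (280 - 2q_C)/10, q_C = (242 - 2q_Y)/7.
Solving the pair: q_Y = 246/11, q_C = 310/11.
Total output Q = 246/11 + 310/11 = 556/11.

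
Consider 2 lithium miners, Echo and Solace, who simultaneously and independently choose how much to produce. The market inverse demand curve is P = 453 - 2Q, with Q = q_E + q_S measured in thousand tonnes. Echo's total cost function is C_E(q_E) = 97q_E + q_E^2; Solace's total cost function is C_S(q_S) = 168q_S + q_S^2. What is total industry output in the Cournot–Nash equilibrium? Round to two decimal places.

Echo's profit: π_E = (453 - 2Q)q_E - (97q_E + q_E²). Setting ∂π_E/∂q_E = 0: 356 - 6q_E - 2(q_S) = 0.
Solace's first-order condition: 285 - 6q_S - 2(q_E) = 0.
Rearranging gives the reaction functions q_E = (356 - 2q_S)/6 and q_S = (285 - 2q_E)/6.
Substituting one into the other gives q_E = 783/16 and q_S = 499/16.
Total output Q = 783/16 + 499/16 = 641/8.

80.13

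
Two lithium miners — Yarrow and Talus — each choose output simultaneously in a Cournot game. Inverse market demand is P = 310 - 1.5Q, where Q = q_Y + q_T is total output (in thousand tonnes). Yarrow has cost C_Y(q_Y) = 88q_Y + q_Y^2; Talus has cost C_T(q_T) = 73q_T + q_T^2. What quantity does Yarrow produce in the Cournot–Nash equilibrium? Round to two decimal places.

Yarrow's profit: π_Y = (310 - 1.5Q)q_Y - (88q_Y + q_Y²). Setting ∂π_Y/∂q_Y = 0: 222 - 5q_Y - (3/2)(q_T) = 0.
Talus's profit: π_T = (310 - 1.5Q)q_T - (73q_T + q_T²). Setting ∂π_T/∂q_T = 0: 237 - 5q_T - (3/2)(q_Y) = 0.
So q_Y = (222 - (3/2)q_T)/5 and q_T = (237 - (3/2)q_Y)/5.
Substituting one into the other gives q_Y = 33.1648 and q_T = 37.4505.

33.16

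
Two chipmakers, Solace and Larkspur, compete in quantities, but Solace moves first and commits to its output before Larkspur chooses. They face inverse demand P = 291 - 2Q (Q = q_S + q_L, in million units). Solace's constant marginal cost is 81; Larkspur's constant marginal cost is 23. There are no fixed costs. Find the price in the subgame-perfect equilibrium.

119

The follower Larkspur best-responds to any q_S: π_L = (291 - 2Q)q_L - 23q_L.
∂π_L/∂q_L = 268 - 2q_S - 4q_L = 0 gives the reaction function q_L = (268 - 2q_S)/4.
Solace substitutes q_L(q_S) into its own profit: π_S = q_S(291 - 2q_S - (268 - 2q_S)/2) - 81q_S = (157 - q_S)q_S - 81q_S.
Maximising: ∂π_S/∂q_S = 76 - 2q_S = 0, giving q_S = 38.
Then q_L = (268 - 2·38)/4 = 48.
Total output Q = 86, so price P = 291 - 2·86 = 119.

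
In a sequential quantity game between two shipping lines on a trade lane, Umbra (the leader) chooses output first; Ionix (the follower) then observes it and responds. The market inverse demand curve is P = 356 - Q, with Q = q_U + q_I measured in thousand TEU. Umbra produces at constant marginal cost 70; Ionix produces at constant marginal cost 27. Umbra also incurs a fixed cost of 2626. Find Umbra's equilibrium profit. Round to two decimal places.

4755.13

Solve by backward induction. Given q_U, the follower Ionix maximises π_I = (356 - q_U - q_I)q_I - 27q_I.
∂π_I/∂q_I = 329 - q_U - 2q_I = 0 gives the reaction function q_I = (329 - q_U)/2.
The leader anticipates this reaction. Substituting into P = 356 - Q gives P = 383/2 - (1/2)q_U, so π_U = (383/2 - (1/2)q_U)q_U - 70q_U.
Maximising: ∂π_U/∂q_U = 243/2 - q_U = 0, giving q_U = 243/2.
Then q_I = (329 - 243/2)/2 = 415/4.
Price P = 356 - 901/4 = 523/4.
Umbra's profit: (523/4 - 70)·(243/2) - 2626 = 4755.1250.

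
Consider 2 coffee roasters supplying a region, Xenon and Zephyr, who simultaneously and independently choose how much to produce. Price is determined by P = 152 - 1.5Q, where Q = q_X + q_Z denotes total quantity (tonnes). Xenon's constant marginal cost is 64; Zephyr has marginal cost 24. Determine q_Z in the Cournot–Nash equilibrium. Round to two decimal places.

Xenon's profit: π_X = (152 - 1.5Q)q_X - (64q_X). Setting ∂π_X/∂q_X = 0: 88 - 3q_X - (3/2)(q_Z) = 0.
Zephyr's profit: π_Z = (152 - 1.5Q)q_Z - (24q_Z). Setting ∂π_Z/∂q_Z = 0: 128 - 3q_Z - (3/2)(q_X) = 0.
So q_X = (88 - (3/2)q_Z)/3 and q_Z = (128 - (3/2)q_X)/3.
Solving the pair: q_X = 32/3, q_Z = 112/3.

37.33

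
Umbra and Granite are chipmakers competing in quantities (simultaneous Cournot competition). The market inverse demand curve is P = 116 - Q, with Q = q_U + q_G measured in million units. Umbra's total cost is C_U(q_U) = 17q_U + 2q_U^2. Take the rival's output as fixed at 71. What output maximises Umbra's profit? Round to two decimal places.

With the rival's output fixed at 71, Umbra's profit is π_U = (116 - 71 - q_U)q_U - (17q_U + 2q_U²) = (45 - q_U)q_U - (17q_U + 2q_U²).
∂π_U/∂q_U = 28 - 6q_U = 0, so q_U = 14/3.

4.67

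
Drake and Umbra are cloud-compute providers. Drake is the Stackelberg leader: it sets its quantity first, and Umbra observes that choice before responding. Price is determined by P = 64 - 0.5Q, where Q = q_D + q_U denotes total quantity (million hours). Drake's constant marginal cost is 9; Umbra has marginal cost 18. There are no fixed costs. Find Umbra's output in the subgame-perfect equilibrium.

14

Solve by backward induction. Given q_D, the follower Umbra maximises π_U = (64 - (1/2)q_D - (1/2)q_U)q_U - 18q_U.
∂π_U/∂q_U = 46 - (1/2)q_D - q_U = 0 gives the reaction function q_U = (46 - (1/2)q_D).
The leader anticipates this reaction. Substituting into P = 64 - 0.5Q gives P = 41 - (1/4)q_D, so π_D = (41 - (1/4)q_D)q_D - 9q_D.
The leader's first-order condition 32 - (1/2)q_D = 0 yields q_D = 64.
Then q_U = (46 - (1/2)·64) = 14.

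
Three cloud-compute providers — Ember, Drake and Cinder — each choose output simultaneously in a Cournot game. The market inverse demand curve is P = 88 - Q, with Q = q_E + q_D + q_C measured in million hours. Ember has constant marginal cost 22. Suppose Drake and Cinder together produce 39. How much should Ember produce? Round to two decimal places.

13.50

With rivals' combined output fixed at 39, Ember's profit is π_E = (88 - 39 - q_E)q_E - (22q_E) = (49 - q_E)q_E - (22q_E).
∂π_E/∂q_E = 27 - 2q_E = 0, so q_E = 27/2.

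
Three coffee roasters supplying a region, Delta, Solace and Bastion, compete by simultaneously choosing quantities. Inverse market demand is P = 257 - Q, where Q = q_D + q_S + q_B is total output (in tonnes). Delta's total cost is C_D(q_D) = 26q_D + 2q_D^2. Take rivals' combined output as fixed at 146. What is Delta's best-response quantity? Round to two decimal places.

14.17

With rivals' combined output fixed at 146, Delta's profit is π_D = (257 - 146 - q_D)q_D - (26q_D + 2q_D²) = (111 - q_D)q_D - (26q_D + 2q_D²).
∂π_D/∂q_D = 85 - 6q_D = 0, so q_D = 85/6.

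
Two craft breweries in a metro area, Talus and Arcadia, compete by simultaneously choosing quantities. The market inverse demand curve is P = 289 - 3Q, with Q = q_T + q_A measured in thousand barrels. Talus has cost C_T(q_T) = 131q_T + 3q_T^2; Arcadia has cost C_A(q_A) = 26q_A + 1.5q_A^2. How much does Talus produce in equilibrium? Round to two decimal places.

Talus's profit: π_T = (289 - 3Q)q_T - (131q_T + 3q_T²). Setting ∂π_T/∂q_T = 0: 158 - 12q_T - 3(q_A) = 0.
Arcadia's first-order condition: 263 - 9q_A - 3(q_T) = 0.
Best responses: q_T = (158 - 3q_A)/12, q_A = (263 - 3q_T)/9.
Substituting one into the other gives q_T = 211/33 and q_A = 298/11.

6.39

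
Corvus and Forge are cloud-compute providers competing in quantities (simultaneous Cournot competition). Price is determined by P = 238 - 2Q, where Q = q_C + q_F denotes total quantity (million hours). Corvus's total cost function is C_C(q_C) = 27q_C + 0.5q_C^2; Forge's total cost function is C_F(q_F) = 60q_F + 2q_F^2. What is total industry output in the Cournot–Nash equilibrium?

50

Corvus's profit: π_C = (238 - 2Q)q_C - (27q_C + (1/2)q_C²). Setting ∂π_C/∂q_C = 0: 211 - 5q_C - 2(q_F) = 0.
Forge's profit: π_F = (238 - 2Q)q_F - (60q_F + 2q_F²). Setting ∂π_F/∂q_F = 0: 178 - 8q_F - 2(q_C) = 0.
So q_C = (211 - 2q_F)/5 and q_F = (178 - 2q_C)/8.
Solving the pair: q_C = 37, q_F = 13.
Total output Q = 37 + 13 = 50.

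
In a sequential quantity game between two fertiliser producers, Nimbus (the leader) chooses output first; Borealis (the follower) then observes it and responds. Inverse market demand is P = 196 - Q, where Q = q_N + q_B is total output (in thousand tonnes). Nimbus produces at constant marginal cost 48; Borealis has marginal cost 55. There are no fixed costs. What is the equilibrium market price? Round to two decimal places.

The follower Borealis best-responds to any q_N: π_B = (196 - Q)q_B - 55q_B.
∂π_B/∂q_B = 141 - q_N - 2q_B = 0 gives the reaction function q_B = (141 - q_N)/2.
Nimbus substitutes q_B(q_N) into its own profit: π_N = q_N(196 - q_N - (141 - q_N)/2) - 48q_N = (251/2 - (1/2)q_N)q_N - 48q_N.
Leader FOC: 155/2 - q_N = 0, so q_N = 155/2.
Then q_B = (141 - 155/2)/2 = 127/4.
Total output Q = 437/4, so price P = 196 - 437/4 = 347/4.

86.75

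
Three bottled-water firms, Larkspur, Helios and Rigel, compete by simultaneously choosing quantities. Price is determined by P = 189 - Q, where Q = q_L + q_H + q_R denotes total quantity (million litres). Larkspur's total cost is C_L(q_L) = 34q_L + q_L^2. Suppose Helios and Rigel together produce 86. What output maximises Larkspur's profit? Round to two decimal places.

17.25

With rivals' combined output fixed at 86, Larkspur's profit is π_L = (189 - 86 - q_L)q_L - (34q_L + q_L²) = (103 - q_L)q_L - (34q_L + q_L²).
∂π_L/∂q_L = 69 - 4q_L = 0, so q_L = 69/4.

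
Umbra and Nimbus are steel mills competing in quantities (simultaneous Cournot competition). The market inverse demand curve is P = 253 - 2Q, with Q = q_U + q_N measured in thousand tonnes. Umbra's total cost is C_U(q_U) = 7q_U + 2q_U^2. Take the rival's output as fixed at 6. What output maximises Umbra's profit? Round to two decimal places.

With the rival's output fixed at 6, Umbra's profit is π_U = (253 - 2·6 - 2q_U)q_U - (7q_U + 2q_U²) = (241 - 2q_U)q_U - (7q_U + 2q_U²).
∂π_U/∂q_U = 234 - 8q_U = 0, so q_U = 117/4.

29.25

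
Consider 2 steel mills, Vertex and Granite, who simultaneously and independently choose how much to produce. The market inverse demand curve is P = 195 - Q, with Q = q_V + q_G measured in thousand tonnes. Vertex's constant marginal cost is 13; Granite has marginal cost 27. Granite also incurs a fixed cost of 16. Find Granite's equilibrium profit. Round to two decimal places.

Vertex's profit: π_V = (195 - Q)q_V - (13q_V). Setting ∂π_V/∂q_V = 0: 182 - 2q_V - (q_G) = 0.
Granite's first-order condition: 168 - 2q_G - (q_V) = 0.
Rearranging gives the reaction functions q_V = (182 - q_G)/2 and q_G = (168 - q_V)/2.
Substituting one into the other gives q_V = 196/3 and q_G = 154/3.
Price P = 195 - 350/3 = 235/3.
Granite's profit: (235/3 - 27)·(154/3) - 16 = 2619.1111.

2619.11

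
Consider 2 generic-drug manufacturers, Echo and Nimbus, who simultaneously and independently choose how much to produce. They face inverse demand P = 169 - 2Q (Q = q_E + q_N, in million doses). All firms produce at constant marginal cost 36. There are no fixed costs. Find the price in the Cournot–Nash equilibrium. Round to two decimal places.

80.33

A representative firm's profit is π_i = q_i(169 - 2Q) - 36q_i.
First-order condition (treating rivals' output as given): 133 - 4q_i - 2q_j = 0.
By symmetry each firm produces the same amount; substituting q_j = q_i yields q_i = 133/6.
Total output Q = 133/3, so price P = 169 - 2·(133/3) = 241/3.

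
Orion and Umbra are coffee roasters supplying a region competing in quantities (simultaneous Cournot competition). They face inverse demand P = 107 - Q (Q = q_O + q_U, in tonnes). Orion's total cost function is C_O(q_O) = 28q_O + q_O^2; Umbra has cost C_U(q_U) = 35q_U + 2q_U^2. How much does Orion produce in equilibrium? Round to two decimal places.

17.48

Orion's profit: π_O = (107 - Q)q_O - (28q_O + q_O²). Setting ∂π_O/∂q_O = 0: 79 - 4q_O - (q_U) = 0.
Umbra's first-order condition: 72 - 6q_U - (q_O) = 0.
Rearranging gives the reaction functions q_O = (79 - q_U)/4 and q_U = (72 - q_O)/6.
Solving the pair: q_O = 402/23, q_U = 209/23.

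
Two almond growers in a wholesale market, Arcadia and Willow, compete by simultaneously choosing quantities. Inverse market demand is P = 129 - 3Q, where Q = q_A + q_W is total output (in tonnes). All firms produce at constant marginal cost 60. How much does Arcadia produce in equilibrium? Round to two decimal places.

7.67

Each firm earns π_i = (129 - 3Q)q_i - 60q_i.
Setting ∂π_i/∂q_i = 0 with rivals' quantities fixed: 69 - 6q_i - 3q_j = 0.
By symmetry each firm produces the same amount; substituting q_j = q_i yields q_i = 69/9 = 23/3.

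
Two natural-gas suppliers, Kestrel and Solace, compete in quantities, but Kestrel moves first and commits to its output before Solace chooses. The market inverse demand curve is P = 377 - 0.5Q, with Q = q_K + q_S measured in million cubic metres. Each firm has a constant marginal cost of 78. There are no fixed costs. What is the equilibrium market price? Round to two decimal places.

152.75

Solve by backward induction. Given q_K, the follower Solace maximises π_S = (377 - (1/2)q_K - (1/2)q_S)q_S - 78q_S.
Follower FOC: 299 - (1/2)q_K - q_S = 0, so q_S(q_K) = (299 - (1/2)q_K).
Kestrel substitutes q_S(q_K) into its own profit: π_K = q_K(377 - (1/2)q_K - (299 - (1/2)q_K)/2) - 78q_K = (455/2 - (1/4)q_K)q_K - 78q_K.
The leader's first-order condition 299/2 - (1/2)q_K = 0 yields q_K = 299.
Then q_S = (299 - (1/2)·299) = 299/2.
Total output Q = 897/2, so price P = 377 - (1/2)·(897/2) = 611/4.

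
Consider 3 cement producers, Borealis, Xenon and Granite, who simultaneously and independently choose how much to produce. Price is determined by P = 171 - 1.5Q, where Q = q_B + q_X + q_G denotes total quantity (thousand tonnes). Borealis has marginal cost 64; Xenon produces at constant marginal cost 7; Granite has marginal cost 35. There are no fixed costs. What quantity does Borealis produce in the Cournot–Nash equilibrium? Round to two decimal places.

3.50

Borealis's profit: π_B = (171 - 1.5Q)q_B - (64q_B). Setting ∂π_B/∂q_B = 0: 107 - 3q_B - (3/2)(q_X + q_G) = 0.
Xenon's first-order condition: 164 - 3q_X - (3/2)(q_B + q_G) = 0.
Granite's first-order condition: 136 - 3q_G - (3/2)(q_B + q_X) = 0.
Summing all 3 equations gives 407 − 6Q = 0, hence Q = 407/6.
Back-substituting: q_B = (107 − 407/4)/(3/2) = 7/2, q_X = (164 − 407/4)/(3/2) = 83/2, q_G = (136 − 407/4)/(3/2) = 137/6.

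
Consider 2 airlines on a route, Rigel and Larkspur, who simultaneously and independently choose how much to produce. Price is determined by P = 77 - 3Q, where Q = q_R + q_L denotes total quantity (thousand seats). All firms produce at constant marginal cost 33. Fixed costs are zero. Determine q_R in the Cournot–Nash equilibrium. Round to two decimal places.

A representative firm's profit is π_i = q_i(77 - 3Q) - 33q_i.
First-order condition (treating rivals' output as given): 44 - 6q_i - 3q_j = 0.
With identical firms every q_j equals q_i, so q_j = q_i and 44 = 9q_i, giving q_i = 44/9.

4.89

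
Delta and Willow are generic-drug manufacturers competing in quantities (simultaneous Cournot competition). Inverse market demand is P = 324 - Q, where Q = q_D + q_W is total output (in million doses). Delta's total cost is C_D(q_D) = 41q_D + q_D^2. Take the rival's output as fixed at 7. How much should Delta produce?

69

With the rival's output fixed at 7, Delta's profit is π_D = (324 - 7 - q_D)q_D - (41q_D + q_D²) = (317 - q_D)q_D - (41q_D + q_D²).
∂π_D/∂q_D = 276 - 4q_D = 0, so q_D = 69.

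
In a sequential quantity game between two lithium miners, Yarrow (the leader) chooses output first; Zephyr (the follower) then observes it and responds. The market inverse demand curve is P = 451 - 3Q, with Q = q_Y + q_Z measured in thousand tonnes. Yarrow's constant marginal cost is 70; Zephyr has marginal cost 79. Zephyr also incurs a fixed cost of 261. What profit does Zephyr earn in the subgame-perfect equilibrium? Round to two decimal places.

Solve by backward induction. Given q_Y, the follower Zephyr maximises π_Z = (451 - 3q_Y - 3q_Z)q_Z - 79q_Z.
Setting the follower's marginal profit to zero, 372 - 3q_Y - 6q_Z = 0, i.e. q_Z = (372 - 3q_Y)/6.
Yarrow substitutes q_Z(q_Y) into its own profit: π_Y = q_Y(451 - 3q_Y - (372 - 3q_Y)/2) - 70q_Y = (265 - (3/2)q_Y)q_Y - 70q_Y.
The leader's first-order condition 195 - 3q_Y = 0 yields q_Y = 65.
Then q_Z = (372 - 3·65)/6 = 59/2.
Price P = 451 - 3·(189/2) = 335/2.
Zephyr's profit: (335/2 - 79)·(59/2) - 261 = 2349.7500.

2349.75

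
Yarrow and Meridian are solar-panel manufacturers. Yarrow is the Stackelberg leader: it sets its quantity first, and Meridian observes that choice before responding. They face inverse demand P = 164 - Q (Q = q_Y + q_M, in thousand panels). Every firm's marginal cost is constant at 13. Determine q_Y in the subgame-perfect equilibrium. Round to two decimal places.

75.50

The follower Meridian best-responds to any q_Y: π_M = (164 - Q)q_M - 13q_M.
∂π_M/∂q_M = 151 - q_Y - 2q_M = 0 gives the reaction function q_M = (151 - q_Y)/2.
The leader anticipates this reaction. Substituting into P = 164 - Q gives P = 177/2 - (1/2)q_Y, so π_Y = (177/2 - (1/2)q_Y)q_Y - 13q_Y.
The leader's first-order condition 151/2 - q_Y = 0 yields q_Y = 151/2.
Then q_M = (151 - 151/2)/2 = 151/4.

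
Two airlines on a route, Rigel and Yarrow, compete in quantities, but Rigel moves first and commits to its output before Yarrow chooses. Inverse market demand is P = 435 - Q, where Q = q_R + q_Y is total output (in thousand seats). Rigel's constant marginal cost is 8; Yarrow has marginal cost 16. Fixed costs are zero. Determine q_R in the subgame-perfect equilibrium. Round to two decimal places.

The follower Yarrow best-responds to any q_R: π_Y = (435 - Q)q_Y - 16q_Y.
Follower FOC: 419 - q_R - 2q_Y = 0, so q_Y(q_R) = (419 - q_R)/2.
The leader anticipates this reaction. Substituting into P = 435 - Q gives P = 451/2 - (1/2)q_R, so π_R = (451/2 - (1/2)q_R)q_R - 8q_R.
The leader's first-order condition 435/2 - q_R = 0 yields q_R = 435/2.
Then q_Y = (419 - 435/2)/2 = 403/4.

217.50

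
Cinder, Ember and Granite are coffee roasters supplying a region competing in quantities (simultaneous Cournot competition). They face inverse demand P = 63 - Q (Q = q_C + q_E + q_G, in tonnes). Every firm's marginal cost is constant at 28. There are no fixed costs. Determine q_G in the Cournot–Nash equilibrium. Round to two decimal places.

Each firm earns π_i = (63 - Q)q_i - 28q_i.
First-order condition (treating rivals' output as given): 35 - 2q_i - Σ_{j≠i} q_j = 0.
By symmetry each firm produces the same amount; substituting Σ_{j≠i} q_j = 2q_i yields q_i = 35/4.

8.75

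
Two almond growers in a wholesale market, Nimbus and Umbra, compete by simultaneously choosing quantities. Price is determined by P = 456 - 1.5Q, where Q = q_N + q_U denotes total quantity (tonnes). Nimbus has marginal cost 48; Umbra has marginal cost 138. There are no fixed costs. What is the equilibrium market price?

214

Nimbus's profit: π_N = (456 - 1.5Q)q_N - (48q_N). Setting ∂π_N/∂q_N = 0: 408 - 3q_N - (3/2)(q_U) = 0.
Umbra's first-order condition: 318 - 3q_U - (3/2)(q_N) = 0.
Best responses: q_N = (408 - (3/2)q_U)/3, q_U = (318 - (3/2)q_N)/3.
Substituting one into the other gives q_N = 332/3 and q_U = 152/3.
Total output Q = 484/3, so price P = 456 - (3/2)·(484/3) = 214.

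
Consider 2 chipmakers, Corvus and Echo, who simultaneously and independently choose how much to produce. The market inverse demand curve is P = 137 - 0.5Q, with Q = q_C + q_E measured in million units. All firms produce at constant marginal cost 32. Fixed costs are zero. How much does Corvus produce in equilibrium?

A representative firm's profit is π_i = q_i(137 - 0.5Q) - 32q_i.
First-order condition (treating rivals' output as given): 105 - q_i - (1/2)q_j = 0.
By symmetry each firm produces the same amount; substituting q_j = q_i yields q_i = 105/(3/2) = 70.

70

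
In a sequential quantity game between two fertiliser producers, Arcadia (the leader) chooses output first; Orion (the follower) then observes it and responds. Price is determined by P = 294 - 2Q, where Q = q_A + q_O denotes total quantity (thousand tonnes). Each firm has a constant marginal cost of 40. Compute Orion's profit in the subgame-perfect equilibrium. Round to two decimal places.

2016.13

Solve by backward induction. Given q_A, the follower Orion maximises π_O = (294 - 2q_A - 2q_O)q_O - 40q_O.
Setting the follower's marginal profit to zero, 254 - 2q_A - 4q_O = 0, i.e. q_O = (254 - 2q_A)/4.
Arcadia substitutes q_O(q_A) into its own profit: π_A = q_A(294 - 2q_A - (254 - 2q_A)/2) - 40q_A = (167 - q_A)q_A - 40q_A.
Leader FOC: 127 - 2q_A = 0, so q_A = 127/2.
Then q_O = (254 - 2·(127/2))/4 = 127/4.
Price P = 294 - 2·(381/4) = 207/2.
Orion's profit: (207/2 - 40)·(127/4) = 2016.1250.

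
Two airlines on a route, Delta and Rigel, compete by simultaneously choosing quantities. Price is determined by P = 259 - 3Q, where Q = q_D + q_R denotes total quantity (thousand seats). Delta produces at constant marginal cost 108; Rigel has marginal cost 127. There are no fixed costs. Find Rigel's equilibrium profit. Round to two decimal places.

Delta's profit: π_D = (259 - 3Q)q_D - (108q_D). Setting ∂π_D/∂q_D = 0: 151 - 6q_D - 3(q_R) = 0.
Rigel's first-order condition: 132 - 6q_R - 3(q_D) = 0.
So q_D = (151 - 3q_R)/6 and q_R = (132 - 3q_D)/6.
Substituting one into the other gives q_D = 170/9 and q_R = 113/9.
Price P = 259 - 3·(283/9) = 494/3.
Rigel's profit: (494/3 - 127)·(113/9) = 472.9259.

472.93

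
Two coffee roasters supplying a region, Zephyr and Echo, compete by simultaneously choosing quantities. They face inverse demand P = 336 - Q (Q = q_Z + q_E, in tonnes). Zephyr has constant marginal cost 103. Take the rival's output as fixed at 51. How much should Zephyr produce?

With the rival's output fixed at 51, Zephyr's profit is π_Z = (336 - 51 - q_Z)q_Z - (103q_Z) = (285 - q_Z)q_Z - (103q_Z).
∂π_Z/∂q_Z = 182 - 2q_Z = 0, so q_Z = 91.

91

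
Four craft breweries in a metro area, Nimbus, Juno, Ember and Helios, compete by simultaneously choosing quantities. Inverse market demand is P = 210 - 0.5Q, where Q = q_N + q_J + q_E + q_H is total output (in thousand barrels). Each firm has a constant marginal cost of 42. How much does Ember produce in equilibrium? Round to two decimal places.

67.20

A representative firm's profit is π_i = q_i(210 - 0.5Q) - 42q_i.
Setting ∂π_i/∂q_i = 0 with rivals' quantities fixed: 168 - q_i - (1/2)·Σ_{j≠i} q_j = 0.
By symmetry each firm produces the same amount; substituting Σ_{j≠i} q_j = 3q_i yields q_i = 168/(5/2) = 336/5.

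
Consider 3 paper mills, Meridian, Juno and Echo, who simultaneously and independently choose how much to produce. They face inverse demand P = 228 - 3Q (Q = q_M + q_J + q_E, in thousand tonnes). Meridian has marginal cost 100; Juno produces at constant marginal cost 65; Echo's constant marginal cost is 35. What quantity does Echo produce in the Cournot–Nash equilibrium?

24

Meridian's profit: π_M = (228 - 3Q)q_M - (100q_M). Setting ∂π_M/∂q_M = 0: 128 - 6q_M - 3(q_J + q_E) = 0.
Juno's profit: π_J = (228 - 3Q)q_J - (65q_J). Setting ∂π_J/∂q_J = 0: 163 - 6q_J - 3(q_M + q_E) = 0.
Echo's first-order condition: 193 - 6q_E - 3(q_M + q_J) = 0.
Adding the 3 first-order conditions: 484 − 12Q = 0, so Q = 121/3.
Back-substituting: q_M = (128 − 121)/3 = 7/3, q_J = (163 − 121)/3 = 14, q_E = (193 − 121)/3 = 24.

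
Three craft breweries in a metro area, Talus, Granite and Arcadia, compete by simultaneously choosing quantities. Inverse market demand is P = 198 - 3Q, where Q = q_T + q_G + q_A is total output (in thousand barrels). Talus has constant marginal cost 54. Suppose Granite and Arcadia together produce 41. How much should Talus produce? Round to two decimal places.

With rivals' combined output fixed at 41, Talus's profit is π_T = (198 - 3·41 - 3q_T)q_T - (54q_T) = (75 - 3q_T)q_T - (54q_T).
∂π_T/∂q_T = 21 - 6q_T = 0, so q_T = 7/2.

3.50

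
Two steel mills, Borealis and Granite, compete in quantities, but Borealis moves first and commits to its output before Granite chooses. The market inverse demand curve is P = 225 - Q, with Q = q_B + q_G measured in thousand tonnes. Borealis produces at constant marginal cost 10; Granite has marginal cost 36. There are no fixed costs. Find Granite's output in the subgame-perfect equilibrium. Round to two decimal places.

34.25

Solve by backward induction. Given q_B, the follower Granite maximises π_G = (225 - q_B - q_G)q_G - 36q_G.
Setting the follower's marginal profit to zero, 189 - q_B - 2q_G = 0, i.e. q_G = (189 - q_B)/2.
Borealis substitutes q_G(q_B) into its own profit: π_B = q_B(225 - q_B - (189 - q_B)/2) - 10q_B = (261/2 - (1/2)q_B)q_B - 10q_B.
The leader's first-order condition 241/2 - q_B = 0 yields q_B = 241/2.
Then q_G = (189 - 241/2)/2 = 137/4.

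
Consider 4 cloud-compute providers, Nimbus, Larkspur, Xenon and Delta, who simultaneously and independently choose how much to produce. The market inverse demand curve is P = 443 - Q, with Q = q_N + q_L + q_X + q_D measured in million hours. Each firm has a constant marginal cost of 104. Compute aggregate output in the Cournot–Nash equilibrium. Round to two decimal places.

A representative firm's profit is π_i = q_i(443 - Q) - 104q_i.
Setting ∂π_i/∂q_i = 0 with rivals' quantities fixed: 339 - 2q_i - Σ_{j≠i} q_j = 0.
With identical firms every q_j equals q_i, so Σ_{j≠i} q_j = 3q_i and 339 = 5q_i, giving q_i = 339/5.
Total output Q = 339/5 + 339/5 + 339/5 + 339/5 = 1356/5.

271.20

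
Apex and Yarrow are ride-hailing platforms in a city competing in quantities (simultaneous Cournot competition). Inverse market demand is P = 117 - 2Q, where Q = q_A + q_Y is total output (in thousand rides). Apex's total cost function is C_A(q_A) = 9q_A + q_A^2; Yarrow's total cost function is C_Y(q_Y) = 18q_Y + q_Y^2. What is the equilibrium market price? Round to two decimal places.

65.25

Apex's profit: π_A = (117 - 2Q)q_A - (9q_A + q_A²). Setting ∂π_A/∂q_A = 0: 108 - 6q_A - 2(q_Y) = 0.
Yarrow's profit: π_Y = (117 - 2Q)q_Y - (18q_Y + q_Y²). Setting ∂π_Y/∂q_Y = 0: 99 - 6q_Y - 2(q_A) = 0.
Rearranging gives the reaction functions q_A = (108 - 2q_Y)/6 and q_Y = (99 - 2q_A)/6.
Substituting one into the other gives q_A = 225/16 and q_Y = 189/16.
Total output Q = 207/8, so price P = 117 - 2·(207/8) = 261/4.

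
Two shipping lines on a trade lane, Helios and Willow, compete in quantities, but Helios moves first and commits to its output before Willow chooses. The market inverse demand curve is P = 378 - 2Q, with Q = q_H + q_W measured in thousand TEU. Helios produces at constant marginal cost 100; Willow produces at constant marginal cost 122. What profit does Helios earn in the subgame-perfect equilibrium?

Solve by backward induction. Given q_H, the follower Willow maximises π_W = (378 - 2q_H - 2q_W)q_W - 122q_W.
Follower FOC: 256 - 2q_H - 4q_W = 0, so q_W(q_H) = (256 - 2q_H)/4.
Helios substitutes q_W(q_H) into its own profit: π_H = q_H(378 - 2q_H - (256 - 2q_H)/2) - 100q_H = (250 - q_H)q_H - 100q_H.
Leader FOC: 150 - 2q_H = 0, so q_H = 75.
Then q_W = (256 - 2·75)/4 = 53/2.
Price P = 378 - 2·(203/2) = 175.
Helios's profit: (175 - 100)·75 = 5625.

5625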